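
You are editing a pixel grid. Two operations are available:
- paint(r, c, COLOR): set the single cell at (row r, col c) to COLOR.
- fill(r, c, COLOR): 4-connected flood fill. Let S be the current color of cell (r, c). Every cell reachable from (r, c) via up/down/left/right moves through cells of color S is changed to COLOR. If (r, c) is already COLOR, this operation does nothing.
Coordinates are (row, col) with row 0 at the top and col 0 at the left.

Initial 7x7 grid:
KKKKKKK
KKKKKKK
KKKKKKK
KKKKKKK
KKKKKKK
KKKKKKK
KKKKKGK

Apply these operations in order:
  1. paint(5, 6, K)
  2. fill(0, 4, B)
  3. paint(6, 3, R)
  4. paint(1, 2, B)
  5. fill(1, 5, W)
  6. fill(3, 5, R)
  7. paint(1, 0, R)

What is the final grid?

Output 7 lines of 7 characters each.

After op 1 paint(5,6,K):
KKKKKKK
KKKKKKK
KKKKKKK
KKKKKKK
KKKKKKK
KKKKKKK
KKKKKGK
After op 2 fill(0,4,B) [48 cells changed]:
BBBBBBB
BBBBBBB
BBBBBBB
BBBBBBB
BBBBBBB
BBBBBBB
BBBBBGB
After op 3 paint(6,3,R):
BBBBBBB
BBBBBBB
BBBBBBB
BBBBBBB
BBBBBBB
BBBBBBB
BBBRBGB
After op 4 paint(1,2,B):
BBBBBBB
BBBBBBB
BBBBBBB
BBBBBBB
BBBBBBB
BBBBBBB
BBBRBGB
After op 5 fill(1,5,W) [47 cells changed]:
WWWWWWW
WWWWWWW
WWWWWWW
WWWWWWW
WWWWWWW
WWWWWWW
WWWRWGW
After op 6 fill(3,5,R) [47 cells changed]:
RRRRRRR
RRRRRRR
RRRRRRR
RRRRRRR
RRRRRRR
RRRRRRR
RRRRRGR
After op 7 paint(1,0,R):
RRRRRRR
RRRRRRR
RRRRRRR
RRRRRRR
RRRRRRR
RRRRRRR
RRRRRGR

Answer: RRRRRRR
RRRRRRR
RRRRRRR
RRRRRRR
RRRRRRR
RRRRRRR
RRRRRGR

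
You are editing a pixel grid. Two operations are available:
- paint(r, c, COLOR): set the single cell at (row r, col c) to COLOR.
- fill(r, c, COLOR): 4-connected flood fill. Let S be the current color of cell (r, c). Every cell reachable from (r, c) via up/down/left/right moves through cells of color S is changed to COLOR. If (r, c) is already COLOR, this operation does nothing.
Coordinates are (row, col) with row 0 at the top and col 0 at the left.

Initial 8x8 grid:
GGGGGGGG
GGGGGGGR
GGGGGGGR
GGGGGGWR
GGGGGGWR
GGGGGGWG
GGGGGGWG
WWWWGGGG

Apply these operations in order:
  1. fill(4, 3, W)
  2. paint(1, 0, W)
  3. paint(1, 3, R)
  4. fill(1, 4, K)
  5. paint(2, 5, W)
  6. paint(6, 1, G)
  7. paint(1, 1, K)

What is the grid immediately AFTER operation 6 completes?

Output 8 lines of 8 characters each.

Answer: KKKKKKKK
KKKRKKKR
KKKKKWKR
KKKKKKKR
KKKKKKKR
KKKKKKKK
KGKKKKKK
KKKKKKKK

Derivation:
After op 1 fill(4,3,W) [52 cells changed]:
WWWWWWWW
WWWWWWWR
WWWWWWWR
WWWWWWWR
WWWWWWWR
WWWWWWWW
WWWWWWWW
WWWWWWWW
After op 2 paint(1,0,W):
WWWWWWWW
WWWWWWWR
WWWWWWWR
WWWWWWWR
WWWWWWWR
WWWWWWWW
WWWWWWWW
WWWWWWWW
After op 3 paint(1,3,R):
WWWWWWWW
WWWRWWWR
WWWWWWWR
WWWWWWWR
WWWWWWWR
WWWWWWWW
WWWWWWWW
WWWWWWWW
After op 4 fill(1,4,K) [59 cells changed]:
KKKKKKKK
KKKRKKKR
KKKKKKKR
KKKKKKKR
KKKKKKKR
KKKKKKKK
KKKKKKKK
KKKKKKKK
After op 5 paint(2,5,W):
KKKKKKKK
KKKRKKKR
KKKKKWKR
KKKKKKKR
KKKKKKKR
KKKKKKKK
KKKKKKKK
KKKKKKKK
After op 6 paint(6,1,G):
KKKKKKKK
KKKRKKKR
KKKKKWKR
KKKKKKKR
KKKKKKKR
KKKKKKKK
KGKKKKKK
KKKKKKKK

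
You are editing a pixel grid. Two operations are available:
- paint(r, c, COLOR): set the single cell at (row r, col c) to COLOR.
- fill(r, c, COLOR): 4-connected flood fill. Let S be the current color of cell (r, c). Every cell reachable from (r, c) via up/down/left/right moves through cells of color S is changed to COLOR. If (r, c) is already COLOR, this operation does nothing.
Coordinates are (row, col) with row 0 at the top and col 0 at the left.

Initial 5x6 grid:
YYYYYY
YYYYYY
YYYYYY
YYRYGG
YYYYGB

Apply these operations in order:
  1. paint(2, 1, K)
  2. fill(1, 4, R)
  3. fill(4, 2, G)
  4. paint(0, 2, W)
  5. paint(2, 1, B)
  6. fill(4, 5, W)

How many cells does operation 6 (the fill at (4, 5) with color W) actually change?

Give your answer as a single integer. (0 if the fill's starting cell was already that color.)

After op 1 paint(2,1,K):
YYYYYY
YYYYYY
YKYYYY
YYRYGG
YYYYGB
After op 2 fill(1,4,R) [24 cells changed]:
RRRRRR
RRRRRR
RKRRRR
RRRRGG
RRRRGB
After op 3 fill(4,2,G) [25 cells changed]:
GGGGGG
GGGGGG
GKGGGG
GGGGGG
GGGGGB
After op 4 paint(0,2,W):
GGWGGG
GGGGGG
GKGGGG
GGGGGG
GGGGGB
After op 5 paint(2,1,B):
GGWGGG
GGGGGG
GBGGGG
GGGGGG
GGGGGB
After op 6 fill(4,5,W) [1 cells changed]:
GGWGGG
GGGGGG
GBGGGG
GGGGGG
GGGGGW

Answer: 1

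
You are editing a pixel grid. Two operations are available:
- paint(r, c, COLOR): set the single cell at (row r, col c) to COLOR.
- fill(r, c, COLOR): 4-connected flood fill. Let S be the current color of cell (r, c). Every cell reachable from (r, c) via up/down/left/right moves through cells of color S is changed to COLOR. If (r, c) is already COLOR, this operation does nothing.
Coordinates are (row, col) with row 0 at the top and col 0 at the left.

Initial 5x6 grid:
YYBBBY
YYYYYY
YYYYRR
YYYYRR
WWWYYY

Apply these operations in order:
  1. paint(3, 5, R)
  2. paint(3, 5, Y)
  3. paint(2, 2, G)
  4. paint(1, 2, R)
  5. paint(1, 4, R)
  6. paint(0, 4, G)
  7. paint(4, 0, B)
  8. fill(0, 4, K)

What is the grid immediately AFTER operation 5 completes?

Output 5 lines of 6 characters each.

After op 1 paint(3,5,R):
YYBBBY
YYYYYY
YYYYRR
YYYYRR
WWWYYY
After op 2 paint(3,5,Y):
YYBBBY
YYYYYY
YYYYRR
YYYYRY
WWWYYY
After op 3 paint(2,2,G):
YYBBBY
YYYYYY
YYGYRR
YYYYRY
WWWYYY
After op 4 paint(1,2,R):
YYBBBY
YYRYYY
YYGYRR
YYYYRY
WWWYYY
After op 5 paint(1,4,R):
YYBBBY
YYRYRY
YYGYRR
YYYYRY
WWWYYY

Answer: YYBBBY
YYRYRY
YYGYRR
YYYYRY
WWWYYY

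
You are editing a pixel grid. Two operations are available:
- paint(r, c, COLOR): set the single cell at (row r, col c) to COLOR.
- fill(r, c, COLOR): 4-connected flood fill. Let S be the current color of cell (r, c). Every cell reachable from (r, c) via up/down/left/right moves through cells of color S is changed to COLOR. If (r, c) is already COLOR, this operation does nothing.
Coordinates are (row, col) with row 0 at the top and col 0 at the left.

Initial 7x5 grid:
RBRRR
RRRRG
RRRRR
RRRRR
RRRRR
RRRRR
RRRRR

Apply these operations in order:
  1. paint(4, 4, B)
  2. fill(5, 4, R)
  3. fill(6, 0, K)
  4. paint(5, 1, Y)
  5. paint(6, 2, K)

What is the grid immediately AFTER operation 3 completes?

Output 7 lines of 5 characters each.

After op 1 paint(4,4,B):
RBRRR
RRRRG
RRRRR
RRRRR
RRRRB
RRRRR
RRRRR
After op 2 fill(5,4,R) [0 cells changed]:
RBRRR
RRRRG
RRRRR
RRRRR
RRRRB
RRRRR
RRRRR
After op 3 fill(6,0,K) [32 cells changed]:
KBKKK
KKKKG
KKKKK
KKKKK
KKKKB
KKKKK
KKKKK

Answer: KBKKK
KKKKG
KKKKK
KKKKK
KKKKB
KKKKK
KKKKK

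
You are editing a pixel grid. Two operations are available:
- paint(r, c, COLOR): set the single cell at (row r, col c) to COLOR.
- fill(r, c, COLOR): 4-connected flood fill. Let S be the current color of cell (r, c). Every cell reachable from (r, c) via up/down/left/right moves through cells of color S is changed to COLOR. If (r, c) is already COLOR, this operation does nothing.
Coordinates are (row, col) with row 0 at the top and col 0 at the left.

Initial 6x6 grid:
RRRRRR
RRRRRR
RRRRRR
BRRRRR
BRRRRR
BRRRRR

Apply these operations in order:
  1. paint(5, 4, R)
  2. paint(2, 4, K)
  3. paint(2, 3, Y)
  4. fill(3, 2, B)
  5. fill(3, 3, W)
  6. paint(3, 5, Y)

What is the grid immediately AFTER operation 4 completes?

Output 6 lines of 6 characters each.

After op 1 paint(5,4,R):
RRRRRR
RRRRRR
RRRRRR
BRRRRR
BRRRRR
BRRRRR
After op 2 paint(2,4,K):
RRRRRR
RRRRRR
RRRRKR
BRRRRR
BRRRRR
BRRRRR
After op 3 paint(2,3,Y):
RRRRRR
RRRRRR
RRRYKR
BRRRRR
BRRRRR
BRRRRR
After op 4 fill(3,2,B) [31 cells changed]:
BBBBBB
BBBBBB
BBBYKB
BBBBBB
BBBBBB
BBBBBB

Answer: BBBBBB
BBBBBB
BBBYKB
BBBBBB
BBBBBB
BBBBBB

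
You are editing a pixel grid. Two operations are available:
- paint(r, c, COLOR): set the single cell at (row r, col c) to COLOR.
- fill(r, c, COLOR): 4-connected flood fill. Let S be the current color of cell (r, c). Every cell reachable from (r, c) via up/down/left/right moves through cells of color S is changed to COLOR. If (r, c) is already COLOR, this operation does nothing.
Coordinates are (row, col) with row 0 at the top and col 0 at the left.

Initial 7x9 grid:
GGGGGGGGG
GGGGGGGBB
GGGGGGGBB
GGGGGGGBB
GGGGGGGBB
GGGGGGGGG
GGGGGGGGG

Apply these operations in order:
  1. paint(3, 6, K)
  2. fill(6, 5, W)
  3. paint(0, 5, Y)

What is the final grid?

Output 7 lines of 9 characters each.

After op 1 paint(3,6,K):
GGGGGGGGG
GGGGGGGBB
GGGGGGGBB
GGGGGGKBB
GGGGGGGBB
GGGGGGGGG
GGGGGGGGG
After op 2 fill(6,5,W) [54 cells changed]:
WWWWWWWWW
WWWWWWWBB
WWWWWWWBB
WWWWWWKBB
WWWWWWWBB
WWWWWWWWW
WWWWWWWWW
After op 3 paint(0,5,Y):
WWWWWYWWW
WWWWWWWBB
WWWWWWWBB
WWWWWWKBB
WWWWWWWBB
WWWWWWWWW
WWWWWWWWW

Answer: WWWWWYWWW
WWWWWWWBB
WWWWWWWBB
WWWWWWKBB
WWWWWWWBB
WWWWWWWWW
WWWWWWWWW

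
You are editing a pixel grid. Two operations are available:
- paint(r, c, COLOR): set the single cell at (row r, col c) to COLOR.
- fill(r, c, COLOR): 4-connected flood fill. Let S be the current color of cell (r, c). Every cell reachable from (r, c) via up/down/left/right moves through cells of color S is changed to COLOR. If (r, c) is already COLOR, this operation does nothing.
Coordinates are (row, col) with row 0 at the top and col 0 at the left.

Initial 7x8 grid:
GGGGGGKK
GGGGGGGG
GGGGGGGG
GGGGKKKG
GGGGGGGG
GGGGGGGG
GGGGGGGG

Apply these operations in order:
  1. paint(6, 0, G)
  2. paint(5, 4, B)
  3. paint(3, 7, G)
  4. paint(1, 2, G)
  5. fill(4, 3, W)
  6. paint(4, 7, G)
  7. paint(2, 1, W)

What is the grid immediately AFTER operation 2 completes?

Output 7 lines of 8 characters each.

Answer: GGGGGGKK
GGGGGGGG
GGGGGGGG
GGGGKKKG
GGGGGGGG
GGGGBGGG
GGGGGGGG

Derivation:
After op 1 paint(6,0,G):
GGGGGGKK
GGGGGGGG
GGGGGGGG
GGGGKKKG
GGGGGGGG
GGGGGGGG
GGGGGGGG
After op 2 paint(5,4,B):
GGGGGGKK
GGGGGGGG
GGGGGGGG
GGGGKKKG
GGGGGGGG
GGGGBGGG
GGGGGGGG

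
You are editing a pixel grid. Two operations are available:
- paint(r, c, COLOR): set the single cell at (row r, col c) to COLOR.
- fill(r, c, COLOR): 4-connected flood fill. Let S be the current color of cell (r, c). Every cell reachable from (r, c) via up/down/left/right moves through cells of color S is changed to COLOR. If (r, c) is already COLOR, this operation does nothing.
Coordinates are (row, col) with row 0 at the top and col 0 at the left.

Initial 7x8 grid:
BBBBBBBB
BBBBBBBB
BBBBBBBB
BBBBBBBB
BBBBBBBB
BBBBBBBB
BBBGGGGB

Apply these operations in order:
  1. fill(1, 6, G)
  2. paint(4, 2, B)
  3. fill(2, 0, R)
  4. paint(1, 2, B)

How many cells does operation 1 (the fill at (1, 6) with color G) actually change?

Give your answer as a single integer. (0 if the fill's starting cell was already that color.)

After op 1 fill(1,6,G) [52 cells changed]:
GGGGGGGG
GGGGGGGG
GGGGGGGG
GGGGGGGG
GGGGGGGG
GGGGGGGG
GGGGGGGG

Answer: 52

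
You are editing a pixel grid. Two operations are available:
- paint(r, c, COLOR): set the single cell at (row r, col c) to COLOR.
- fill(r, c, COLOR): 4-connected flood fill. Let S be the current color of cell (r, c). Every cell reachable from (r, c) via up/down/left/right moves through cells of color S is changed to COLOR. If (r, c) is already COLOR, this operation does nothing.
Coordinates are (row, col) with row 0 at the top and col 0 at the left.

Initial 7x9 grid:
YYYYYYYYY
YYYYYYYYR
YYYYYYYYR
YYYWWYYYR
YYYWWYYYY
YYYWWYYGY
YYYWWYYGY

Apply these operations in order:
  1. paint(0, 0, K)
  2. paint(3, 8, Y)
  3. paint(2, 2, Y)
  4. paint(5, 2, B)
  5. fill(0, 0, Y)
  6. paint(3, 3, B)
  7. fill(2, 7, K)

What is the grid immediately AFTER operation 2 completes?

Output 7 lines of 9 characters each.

Answer: KYYYYYYYY
YYYYYYYYR
YYYYYYYYR
YYYWWYYYY
YYYWWYYYY
YYYWWYYGY
YYYWWYYGY

Derivation:
After op 1 paint(0,0,K):
KYYYYYYYY
YYYYYYYYR
YYYYYYYYR
YYYWWYYYR
YYYWWYYYY
YYYWWYYGY
YYYWWYYGY
After op 2 paint(3,8,Y):
KYYYYYYYY
YYYYYYYYR
YYYYYYYYR
YYYWWYYYY
YYYWWYYYY
YYYWWYYGY
YYYWWYYGY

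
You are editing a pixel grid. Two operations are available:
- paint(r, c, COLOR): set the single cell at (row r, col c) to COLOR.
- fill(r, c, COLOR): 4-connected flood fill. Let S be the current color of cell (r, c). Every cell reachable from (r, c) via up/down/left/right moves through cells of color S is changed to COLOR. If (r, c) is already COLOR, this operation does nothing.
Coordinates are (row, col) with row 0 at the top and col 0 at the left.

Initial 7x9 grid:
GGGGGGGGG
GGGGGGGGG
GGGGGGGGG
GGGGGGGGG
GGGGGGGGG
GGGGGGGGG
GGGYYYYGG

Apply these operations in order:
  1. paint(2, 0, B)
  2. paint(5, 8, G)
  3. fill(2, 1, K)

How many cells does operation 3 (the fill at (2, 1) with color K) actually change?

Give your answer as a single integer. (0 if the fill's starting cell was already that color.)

Answer: 58

Derivation:
After op 1 paint(2,0,B):
GGGGGGGGG
GGGGGGGGG
BGGGGGGGG
GGGGGGGGG
GGGGGGGGG
GGGGGGGGG
GGGYYYYGG
After op 2 paint(5,8,G):
GGGGGGGGG
GGGGGGGGG
BGGGGGGGG
GGGGGGGGG
GGGGGGGGG
GGGGGGGGG
GGGYYYYGG
After op 3 fill(2,1,K) [58 cells changed]:
KKKKKKKKK
KKKKKKKKK
BKKKKKKKK
KKKKKKKKK
KKKKKKKKK
KKKKKKKKK
KKKYYYYKK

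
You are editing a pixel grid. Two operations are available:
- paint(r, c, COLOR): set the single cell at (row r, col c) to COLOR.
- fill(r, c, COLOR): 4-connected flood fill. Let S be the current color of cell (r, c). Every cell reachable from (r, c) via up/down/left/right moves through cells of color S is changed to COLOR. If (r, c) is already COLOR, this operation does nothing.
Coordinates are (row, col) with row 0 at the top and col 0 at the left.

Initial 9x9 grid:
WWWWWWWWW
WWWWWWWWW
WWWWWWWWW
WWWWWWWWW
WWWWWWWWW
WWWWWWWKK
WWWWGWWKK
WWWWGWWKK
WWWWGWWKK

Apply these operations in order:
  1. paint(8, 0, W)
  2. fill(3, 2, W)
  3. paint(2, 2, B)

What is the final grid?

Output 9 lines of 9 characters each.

Answer: WWWWWWWWW
WWWWWWWWW
WWBWWWWWW
WWWWWWWWW
WWWWWWWWW
WWWWWWWKK
WWWWGWWKK
WWWWGWWKK
WWWWGWWKK

Derivation:
After op 1 paint(8,0,W):
WWWWWWWWW
WWWWWWWWW
WWWWWWWWW
WWWWWWWWW
WWWWWWWWW
WWWWWWWKK
WWWWGWWKK
WWWWGWWKK
WWWWGWWKK
After op 2 fill(3,2,W) [0 cells changed]:
WWWWWWWWW
WWWWWWWWW
WWWWWWWWW
WWWWWWWWW
WWWWWWWWW
WWWWWWWKK
WWWWGWWKK
WWWWGWWKK
WWWWGWWKK
After op 3 paint(2,2,B):
WWWWWWWWW
WWWWWWWWW
WWBWWWWWW
WWWWWWWWW
WWWWWWWWW
WWWWWWWKK
WWWWGWWKK
WWWWGWWKK
WWWWGWWKK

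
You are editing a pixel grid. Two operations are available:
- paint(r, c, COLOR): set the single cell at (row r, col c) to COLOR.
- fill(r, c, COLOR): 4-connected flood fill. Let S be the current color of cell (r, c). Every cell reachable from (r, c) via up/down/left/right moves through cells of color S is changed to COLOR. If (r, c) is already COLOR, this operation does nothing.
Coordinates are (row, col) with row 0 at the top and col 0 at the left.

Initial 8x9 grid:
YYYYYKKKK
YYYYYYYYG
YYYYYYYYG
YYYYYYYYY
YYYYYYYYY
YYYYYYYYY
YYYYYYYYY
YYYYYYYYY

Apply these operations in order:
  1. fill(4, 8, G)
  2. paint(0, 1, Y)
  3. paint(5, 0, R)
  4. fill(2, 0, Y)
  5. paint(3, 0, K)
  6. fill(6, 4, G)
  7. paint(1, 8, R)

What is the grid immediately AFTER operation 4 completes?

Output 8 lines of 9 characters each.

Answer: YYYYYKKKK
YYYYYYYYY
YYYYYYYYY
YYYYYYYYY
YYYYYYYYY
RYYYYYYYY
YYYYYYYYY
YYYYYYYYY

Derivation:
After op 1 fill(4,8,G) [66 cells changed]:
GGGGGKKKK
GGGGGGGGG
GGGGGGGGG
GGGGGGGGG
GGGGGGGGG
GGGGGGGGG
GGGGGGGGG
GGGGGGGGG
After op 2 paint(0,1,Y):
GYGGGKKKK
GGGGGGGGG
GGGGGGGGG
GGGGGGGGG
GGGGGGGGG
GGGGGGGGG
GGGGGGGGG
GGGGGGGGG
After op 3 paint(5,0,R):
GYGGGKKKK
GGGGGGGGG
GGGGGGGGG
GGGGGGGGG
GGGGGGGGG
RGGGGGGGG
GGGGGGGGG
GGGGGGGGG
After op 4 fill(2,0,Y) [66 cells changed]:
YYYYYKKKK
YYYYYYYYY
YYYYYYYYY
YYYYYYYYY
YYYYYYYYY
RYYYYYYYY
YYYYYYYYY
YYYYYYYYY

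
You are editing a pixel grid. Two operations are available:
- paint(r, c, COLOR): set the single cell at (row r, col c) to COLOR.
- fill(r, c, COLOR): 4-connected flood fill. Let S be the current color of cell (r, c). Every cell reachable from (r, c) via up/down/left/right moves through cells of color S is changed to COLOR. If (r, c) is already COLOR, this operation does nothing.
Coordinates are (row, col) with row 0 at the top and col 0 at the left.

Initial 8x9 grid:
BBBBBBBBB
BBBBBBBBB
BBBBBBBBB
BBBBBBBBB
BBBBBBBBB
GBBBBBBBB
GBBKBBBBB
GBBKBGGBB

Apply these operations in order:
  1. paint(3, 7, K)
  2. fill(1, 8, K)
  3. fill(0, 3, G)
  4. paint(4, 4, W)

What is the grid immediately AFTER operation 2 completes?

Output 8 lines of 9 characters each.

After op 1 paint(3,7,K):
BBBBBBBBB
BBBBBBBBB
BBBBBBBBB
BBBBBBBKB
BBBBBBBBB
GBBBBBBBB
GBBKBBBBB
GBBKBGGBB
After op 2 fill(1,8,K) [64 cells changed]:
KKKKKKKKK
KKKKKKKKK
KKKKKKKKK
KKKKKKKKK
KKKKKKKKK
GKKKKKKKK
GKKKKKKKK
GKKKKGGKK

Answer: KKKKKKKKK
KKKKKKKKK
KKKKKKKKK
KKKKKKKKK
KKKKKKKKK
GKKKKKKKK
GKKKKKKKK
GKKKKGGKK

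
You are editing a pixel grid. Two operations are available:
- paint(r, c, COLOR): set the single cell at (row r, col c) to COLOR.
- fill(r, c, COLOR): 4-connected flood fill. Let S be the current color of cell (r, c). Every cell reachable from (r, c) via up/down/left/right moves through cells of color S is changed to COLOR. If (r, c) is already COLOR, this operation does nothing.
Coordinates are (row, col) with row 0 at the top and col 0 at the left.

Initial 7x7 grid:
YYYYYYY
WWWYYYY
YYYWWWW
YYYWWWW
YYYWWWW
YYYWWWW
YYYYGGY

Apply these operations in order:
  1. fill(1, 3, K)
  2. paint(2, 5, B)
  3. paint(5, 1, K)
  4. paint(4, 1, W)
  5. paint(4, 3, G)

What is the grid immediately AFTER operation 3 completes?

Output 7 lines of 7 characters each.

After op 1 fill(1,3,K) [11 cells changed]:
KKKKKKK
WWWKKKK
YYYWWWW
YYYWWWW
YYYWWWW
YYYWWWW
YYYYGGY
After op 2 paint(2,5,B):
KKKKKKK
WWWKKKK
YYYWWBW
YYYWWWW
YYYWWWW
YYYWWWW
YYYYGGY
After op 3 paint(5,1,K):
KKKKKKK
WWWKKKK
YYYWWBW
YYYWWWW
YYYWWWW
YKYWWWW
YYYYGGY

Answer: KKKKKKK
WWWKKKK
YYYWWBW
YYYWWWW
YYYWWWW
YKYWWWW
YYYYGGY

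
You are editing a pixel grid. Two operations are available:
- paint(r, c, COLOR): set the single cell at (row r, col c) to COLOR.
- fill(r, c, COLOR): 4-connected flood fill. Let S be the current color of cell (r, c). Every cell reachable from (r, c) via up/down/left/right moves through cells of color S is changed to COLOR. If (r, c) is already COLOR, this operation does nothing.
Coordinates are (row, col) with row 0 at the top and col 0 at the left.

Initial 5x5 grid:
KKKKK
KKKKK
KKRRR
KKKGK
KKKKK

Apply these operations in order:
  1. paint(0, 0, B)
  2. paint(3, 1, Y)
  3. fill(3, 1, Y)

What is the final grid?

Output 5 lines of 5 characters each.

After op 1 paint(0,0,B):
BKKKK
KKKKK
KKRRR
KKKGK
KKKKK
After op 2 paint(3,1,Y):
BKKKK
KKKKK
KKRRR
KYKGK
KKKKK
After op 3 fill(3,1,Y) [0 cells changed]:
BKKKK
KKKKK
KKRRR
KYKGK
KKKKK

Answer: BKKKK
KKKKK
KKRRR
KYKGK
KKKKK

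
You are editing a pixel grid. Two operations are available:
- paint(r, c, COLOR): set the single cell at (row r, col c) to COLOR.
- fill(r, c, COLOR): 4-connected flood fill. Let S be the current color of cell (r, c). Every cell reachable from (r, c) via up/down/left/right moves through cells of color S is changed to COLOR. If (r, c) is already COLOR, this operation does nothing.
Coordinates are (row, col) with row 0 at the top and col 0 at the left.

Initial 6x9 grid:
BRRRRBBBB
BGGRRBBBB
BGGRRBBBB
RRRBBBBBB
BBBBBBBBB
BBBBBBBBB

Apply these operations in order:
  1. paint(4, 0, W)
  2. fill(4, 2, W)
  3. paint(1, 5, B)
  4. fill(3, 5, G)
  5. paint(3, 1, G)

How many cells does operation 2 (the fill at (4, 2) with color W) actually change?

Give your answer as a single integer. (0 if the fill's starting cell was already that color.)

Answer: 35

Derivation:
After op 1 paint(4,0,W):
BRRRRBBBB
BGGRRBBBB
BGGRRBBBB
RRRBBBBBB
WBBBBBBBB
BBBBBBBBB
After op 2 fill(4,2,W) [35 cells changed]:
BRRRRWWWW
BGGRRWWWW
BGGRRWWWW
RRRWWWWWW
WWWWWWWWW
WWWWWWWWW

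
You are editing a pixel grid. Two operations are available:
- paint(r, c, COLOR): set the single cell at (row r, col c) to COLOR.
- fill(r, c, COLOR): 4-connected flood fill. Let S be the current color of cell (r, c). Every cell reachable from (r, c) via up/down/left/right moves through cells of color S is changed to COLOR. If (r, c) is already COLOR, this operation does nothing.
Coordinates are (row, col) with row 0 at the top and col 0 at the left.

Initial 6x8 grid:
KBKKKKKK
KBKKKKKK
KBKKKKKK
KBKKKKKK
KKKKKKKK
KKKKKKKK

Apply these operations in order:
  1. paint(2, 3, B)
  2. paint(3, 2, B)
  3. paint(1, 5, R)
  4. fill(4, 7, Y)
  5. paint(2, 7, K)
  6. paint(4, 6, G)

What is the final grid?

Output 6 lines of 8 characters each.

Answer: YBYYYYYY
YBYYYRYY
YBYBYYYK
YBBYYYYY
YYYYYYGY
YYYYYYYY

Derivation:
After op 1 paint(2,3,B):
KBKKKKKK
KBKKKKKK
KBKBKKKK
KBKKKKKK
KKKKKKKK
KKKKKKKK
After op 2 paint(3,2,B):
KBKKKKKK
KBKKKKKK
KBKBKKKK
KBBKKKKK
KKKKKKKK
KKKKKKKK
After op 3 paint(1,5,R):
KBKKKKKK
KBKKKRKK
KBKBKKKK
KBBKKKKK
KKKKKKKK
KKKKKKKK
After op 4 fill(4,7,Y) [41 cells changed]:
YBYYYYYY
YBYYYRYY
YBYBYYYY
YBBYYYYY
YYYYYYYY
YYYYYYYY
After op 5 paint(2,7,K):
YBYYYYYY
YBYYYRYY
YBYBYYYK
YBBYYYYY
YYYYYYYY
YYYYYYYY
After op 6 paint(4,6,G):
YBYYYYYY
YBYYYRYY
YBYBYYYK
YBBYYYYY
YYYYYYGY
YYYYYYYY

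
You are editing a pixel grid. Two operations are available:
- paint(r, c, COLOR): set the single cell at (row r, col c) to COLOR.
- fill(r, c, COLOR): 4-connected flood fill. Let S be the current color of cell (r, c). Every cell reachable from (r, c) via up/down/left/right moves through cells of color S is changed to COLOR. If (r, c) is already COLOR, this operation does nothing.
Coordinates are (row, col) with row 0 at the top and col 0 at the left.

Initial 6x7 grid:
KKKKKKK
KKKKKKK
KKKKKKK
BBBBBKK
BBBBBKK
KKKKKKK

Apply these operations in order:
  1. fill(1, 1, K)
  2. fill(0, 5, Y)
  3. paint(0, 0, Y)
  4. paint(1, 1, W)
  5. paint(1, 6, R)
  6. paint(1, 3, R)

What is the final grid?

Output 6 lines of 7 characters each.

After op 1 fill(1,1,K) [0 cells changed]:
KKKKKKK
KKKKKKK
KKKKKKK
BBBBBKK
BBBBBKK
KKKKKKK
After op 2 fill(0,5,Y) [32 cells changed]:
YYYYYYY
YYYYYYY
YYYYYYY
BBBBBYY
BBBBBYY
YYYYYYY
After op 3 paint(0,0,Y):
YYYYYYY
YYYYYYY
YYYYYYY
BBBBBYY
BBBBBYY
YYYYYYY
After op 4 paint(1,1,W):
YYYYYYY
YWYYYYY
YYYYYYY
BBBBBYY
BBBBBYY
YYYYYYY
After op 5 paint(1,6,R):
YYYYYYY
YWYYYYR
YYYYYYY
BBBBBYY
BBBBBYY
YYYYYYY
After op 6 paint(1,3,R):
YYYYYYY
YWYRYYR
YYYYYYY
BBBBBYY
BBBBBYY
YYYYYYY

Answer: YYYYYYY
YWYRYYR
YYYYYYY
BBBBBYY
BBBBBYY
YYYYYYY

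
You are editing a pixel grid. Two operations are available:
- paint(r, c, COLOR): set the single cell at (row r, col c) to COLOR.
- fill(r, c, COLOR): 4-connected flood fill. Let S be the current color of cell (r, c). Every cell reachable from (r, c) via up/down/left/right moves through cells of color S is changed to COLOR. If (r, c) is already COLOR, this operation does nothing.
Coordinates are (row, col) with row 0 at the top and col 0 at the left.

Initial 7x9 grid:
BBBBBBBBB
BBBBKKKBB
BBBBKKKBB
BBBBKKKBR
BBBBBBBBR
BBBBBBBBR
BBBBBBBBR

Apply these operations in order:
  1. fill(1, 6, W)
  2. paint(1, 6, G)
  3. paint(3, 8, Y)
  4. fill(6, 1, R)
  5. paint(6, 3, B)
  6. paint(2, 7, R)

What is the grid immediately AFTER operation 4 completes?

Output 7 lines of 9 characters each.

Answer: RRRRRRRRR
RRRRWWGRR
RRRRWWWRR
RRRRWWWRY
RRRRRRRRR
RRRRRRRRR
RRRRRRRRR

Derivation:
After op 1 fill(1,6,W) [9 cells changed]:
BBBBBBBBB
BBBBWWWBB
BBBBWWWBB
BBBBWWWBR
BBBBBBBBR
BBBBBBBBR
BBBBBBBBR
After op 2 paint(1,6,G):
BBBBBBBBB
BBBBWWGBB
BBBBWWWBB
BBBBWWWBR
BBBBBBBBR
BBBBBBBBR
BBBBBBBBR
After op 3 paint(3,8,Y):
BBBBBBBBB
BBBBWWGBB
BBBBWWWBB
BBBBWWWBY
BBBBBBBBR
BBBBBBBBR
BBBBBBBBR
After op 4 fill(6,1,R) [50 cells changed]:
RRRRRRRRR
RRRRWWGRR
RRRRWWWRR
RRRRWWWRY
RRRRRRRRR
RRRRRRRRR
RRRRRRRRR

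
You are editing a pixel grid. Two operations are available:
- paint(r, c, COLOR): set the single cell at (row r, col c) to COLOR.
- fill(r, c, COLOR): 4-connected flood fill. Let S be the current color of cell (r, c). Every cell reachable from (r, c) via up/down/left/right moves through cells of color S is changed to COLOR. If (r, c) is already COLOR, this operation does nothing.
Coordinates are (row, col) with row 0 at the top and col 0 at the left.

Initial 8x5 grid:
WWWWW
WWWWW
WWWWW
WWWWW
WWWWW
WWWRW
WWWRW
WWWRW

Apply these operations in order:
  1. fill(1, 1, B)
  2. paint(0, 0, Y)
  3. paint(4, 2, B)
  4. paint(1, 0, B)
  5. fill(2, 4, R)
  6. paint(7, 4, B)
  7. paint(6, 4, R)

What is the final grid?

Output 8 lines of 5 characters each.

Answer: YRRRR
RRRRR
RRRRR
RRRRR
RRRRR
RRRRR
RRRRR
RRRRB

Derivation:
After op 1 fill(1,1,B) [37 cells changed]:
BBBBB
BBBBB
BBBBB
BBBBB
BBBBB
BBBRB
BBBRB
BBBRB
After op 2 paint(0,0,Y):
YBBBB
BBBBB
BBBBB
BBBBB
BBBBB
BBBRB
BBBRB
BBBRB
After op 3 paint(4,2,B):
YBBBB
BBBBB
BBBBB
BBBBB
BBBBB
BBBRB
BBBRB
BBBRB
After op 4 paint(1,0,B):
YBBBB
BBBBB
BBBBB
BBBBB
BBBBB
BBBRB
BBBRB
BBBRB
After op 5 fill(2,4,R) [36 cells changed]:
YRRRR
RRRRR
RRRRR
RRRRR
RRRRR
RRRRR
RRRRR
RRRRR
After op 6 paint(7,4,B):
YRRRR
RRRRR
RRRRR
RRRRR
RRRRR
RRRRR
RRRRR
RRRRB
After op 7 paint(6,4,R):
YRRRR
RRRRR
RRRRR
RRRRR
RRRRR
RRRRR
RRRRR
RRRRB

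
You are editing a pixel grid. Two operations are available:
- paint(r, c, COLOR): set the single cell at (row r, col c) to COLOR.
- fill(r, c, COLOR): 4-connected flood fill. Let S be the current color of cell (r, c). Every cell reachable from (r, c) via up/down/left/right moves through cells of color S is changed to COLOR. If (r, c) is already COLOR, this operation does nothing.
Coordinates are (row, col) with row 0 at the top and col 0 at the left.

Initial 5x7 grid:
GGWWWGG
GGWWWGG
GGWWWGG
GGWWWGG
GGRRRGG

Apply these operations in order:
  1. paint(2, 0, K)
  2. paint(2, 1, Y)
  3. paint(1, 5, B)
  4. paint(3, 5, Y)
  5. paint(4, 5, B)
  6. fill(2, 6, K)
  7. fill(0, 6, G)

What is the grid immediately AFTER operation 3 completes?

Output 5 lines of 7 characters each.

Answer: GGWWWGG
GGWWWBG
KYWWWGG
GGWWWGG
GGRRRGG

Derivation:
After op 1 paint(2,0,K):
GGWWWGG
GGWWWGG
KGWWWGG
GGWWWGG
GGRRRGG
After op 2 paint(2,1,Y):
GGWWWGG
GGWWWGG
KYWWWGG
GGWWWGG
GGRRRGG
After op 3 paint(1,5,B):
GGWWWGG
GGWWWBG
KYWWWGG
GGWWWGG
GGRRRGG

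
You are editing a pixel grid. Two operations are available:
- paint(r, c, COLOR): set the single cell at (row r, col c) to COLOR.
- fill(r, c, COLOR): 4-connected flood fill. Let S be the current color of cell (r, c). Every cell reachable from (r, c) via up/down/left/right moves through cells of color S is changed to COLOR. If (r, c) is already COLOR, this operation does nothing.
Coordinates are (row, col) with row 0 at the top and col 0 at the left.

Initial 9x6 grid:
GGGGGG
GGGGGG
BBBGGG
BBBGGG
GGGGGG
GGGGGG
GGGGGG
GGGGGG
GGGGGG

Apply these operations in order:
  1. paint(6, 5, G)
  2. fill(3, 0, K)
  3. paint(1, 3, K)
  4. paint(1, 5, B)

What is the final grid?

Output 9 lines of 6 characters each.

After op 1 paint(6,5,G):
GGGGGG
GGGGGG
BBBGGG
BBBGGG
GGGGGG
GGGGGG
GGGGGG
GGGGGG
GGGGGG
After op 2 fill(3,0,K) [6 cells changed]:
GGGGGG
GGGGGG
KKKGGG
KKKGGG
GGGGGG
GGGGGG
GGGGGG
GGGGGG
GGGGGG
After op 3 paint(1,3,K):
GGGGGG
GGGKGG
KKKGGG
KKKGGG
GGGGGG
GGGGGG
GGGGGG
GGGGGG
GGGGGG
After op 4 paint(1,5,B):
GGGGGG
GGGKGB
KKKGGG
KKKGGG
GGGGGG
GGGGGG
GGGGGG
GGGGGG
GGGGGG

Answer: GGGGGG
GGGKGB
KKKGGG
KKKGGG
GGGGGG
GGGGGG
GGGGGG
GGGGGG
GGGGGG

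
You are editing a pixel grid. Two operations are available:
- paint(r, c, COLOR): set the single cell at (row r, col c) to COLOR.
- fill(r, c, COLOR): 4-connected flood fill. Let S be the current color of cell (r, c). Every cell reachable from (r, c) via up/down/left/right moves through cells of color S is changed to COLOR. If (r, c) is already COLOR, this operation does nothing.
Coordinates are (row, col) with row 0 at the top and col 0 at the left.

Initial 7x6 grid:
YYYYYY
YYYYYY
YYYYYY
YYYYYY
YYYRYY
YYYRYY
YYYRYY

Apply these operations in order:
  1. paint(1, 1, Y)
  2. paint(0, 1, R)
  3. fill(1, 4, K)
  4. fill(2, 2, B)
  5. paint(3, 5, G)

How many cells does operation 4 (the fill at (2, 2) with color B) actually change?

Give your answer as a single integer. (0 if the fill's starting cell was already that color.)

After op 1 paint(1,1,Y):
YYYYYY
YYYYYY
YYYYYY
YYYYYY
YYYRYY
YYYRYY
YYYRYY
After op 2 paint(0,1,R):
YRYYYY
YYYYYY
YYYYYY
YYYYYY
YYYRYY
YYYRYY
YYYRYY
After op 3 fill(1,4,K) [38 cells changed]:
KRKKKK
KKKKKK
KKKKKK
KKKKKK
KKKRKK
KKKRKK
KKKRKK
After op 4 fill(2,2,B) [38 cells changed]:
BRBBBB
BBBBBB
BBBBBB
BBBBBB
BBBRBB
BBBRBB
BBBRBB

Answer: 38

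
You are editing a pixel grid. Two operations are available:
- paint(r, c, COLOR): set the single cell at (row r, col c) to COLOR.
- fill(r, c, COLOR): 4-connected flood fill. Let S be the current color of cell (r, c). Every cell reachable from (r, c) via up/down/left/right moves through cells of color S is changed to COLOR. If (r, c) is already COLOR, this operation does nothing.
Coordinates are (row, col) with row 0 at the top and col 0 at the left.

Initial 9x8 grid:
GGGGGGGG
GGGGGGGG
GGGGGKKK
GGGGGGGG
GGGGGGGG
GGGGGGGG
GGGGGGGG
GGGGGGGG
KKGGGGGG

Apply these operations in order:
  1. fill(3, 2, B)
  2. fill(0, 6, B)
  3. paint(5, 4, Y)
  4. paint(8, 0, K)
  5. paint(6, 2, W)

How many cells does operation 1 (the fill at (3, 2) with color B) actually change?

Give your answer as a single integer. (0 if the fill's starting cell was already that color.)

Answer: 67

Derivation:
After op 1 fill(3,2,B) [67 cells changed]:
BBBBBBBB
BBBBBBBB
BBBBBKKK
BBBBBBBB
BBBBBBBB
BBBBBBBB
BBBBBBBB
BBBBBBBB
KKBBBBBB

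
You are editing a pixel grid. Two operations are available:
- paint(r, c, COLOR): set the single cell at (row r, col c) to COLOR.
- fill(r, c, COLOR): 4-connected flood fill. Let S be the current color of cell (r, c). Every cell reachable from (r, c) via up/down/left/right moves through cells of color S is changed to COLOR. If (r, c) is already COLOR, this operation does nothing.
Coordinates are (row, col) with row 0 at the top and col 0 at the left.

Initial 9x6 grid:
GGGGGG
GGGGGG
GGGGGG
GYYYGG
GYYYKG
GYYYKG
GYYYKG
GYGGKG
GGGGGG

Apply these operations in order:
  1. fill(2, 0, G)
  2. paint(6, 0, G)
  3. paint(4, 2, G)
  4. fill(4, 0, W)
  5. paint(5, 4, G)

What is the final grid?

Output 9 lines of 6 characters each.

Answer: WWWWWW
WWWWWW
WWWWWW
WYYYWW
WYGYKW
WYYYGW
WYYYKW
WYWWKW
WWWWWW

Derivation:
After op 1 fill(2,0,G) [0 cells changed]:
GGGGGG
GGGGGG
GGGGGG
GYYYGG
GYYYKG
GYYYKG
GYYYKG
GYGGKG
GGGGGG
After op 2 paint(6,0,G):
GGGGGG
GGGGGG
GGGGGG
GYYYGG
GYYYKG
GYYYKG
GYYYKG
GYGGKG
GGGGGG
After op 3 paint(4,2,G):
GGGGGG
GGGGGG
GGGGGG
GYYYGG
GYGYKG
GYYYKG
GYYYKG
GYGGKG
GGGGGG
After op 4 fill(4,0,W) [37 cells changed]:
WWWWWW
WWWWWW
WWWWWW
WYYYWW
WYGYKW
WYYYKW
WYYYKW
WYWWKW
WWWWWW
After op 5 paint(5,4,G):
WWWWWW
WWWWWW
WWWWWW
WYYYWW
WYGYKW
WYYYGW
WYYYKW
WYWWKW
WWWWWW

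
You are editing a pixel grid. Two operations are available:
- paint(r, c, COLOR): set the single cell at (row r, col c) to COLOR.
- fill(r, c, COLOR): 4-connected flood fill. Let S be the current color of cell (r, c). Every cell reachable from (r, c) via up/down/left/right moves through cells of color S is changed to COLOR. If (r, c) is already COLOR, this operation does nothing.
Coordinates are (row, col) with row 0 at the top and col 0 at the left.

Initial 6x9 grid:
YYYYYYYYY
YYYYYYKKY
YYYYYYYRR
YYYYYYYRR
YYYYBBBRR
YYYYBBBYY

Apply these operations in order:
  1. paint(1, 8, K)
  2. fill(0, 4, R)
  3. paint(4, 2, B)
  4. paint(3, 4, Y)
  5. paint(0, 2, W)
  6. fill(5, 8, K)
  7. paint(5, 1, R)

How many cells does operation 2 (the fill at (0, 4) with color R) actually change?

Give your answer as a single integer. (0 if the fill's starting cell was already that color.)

Answer: 37

Derivation:
After op 1 paint(1,8,K):
YYYYYYYYY
YYYYYYKKK
YYYYYYYRR
YYYYYYYRR
YYYYBBBRR
YYYYBBBYY
After op 2 fill(0,4,R) [37 cells changed]:
RRRRRRRRR
RRRRRRKKK
RRRRRRRRR
RRRRRRRRR
RRRRBBBRR
RRRRBBBYY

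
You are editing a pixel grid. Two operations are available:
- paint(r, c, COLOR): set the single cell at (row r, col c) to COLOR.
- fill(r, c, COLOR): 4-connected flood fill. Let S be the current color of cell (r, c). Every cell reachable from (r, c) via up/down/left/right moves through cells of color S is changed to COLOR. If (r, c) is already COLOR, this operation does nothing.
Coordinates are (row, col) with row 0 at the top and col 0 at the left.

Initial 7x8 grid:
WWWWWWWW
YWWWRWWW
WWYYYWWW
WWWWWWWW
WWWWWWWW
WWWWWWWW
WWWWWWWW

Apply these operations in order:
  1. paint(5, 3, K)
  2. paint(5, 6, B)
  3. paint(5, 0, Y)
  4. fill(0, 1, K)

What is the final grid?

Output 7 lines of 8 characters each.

After op 1 paint(5,3,K):
WWWWWWWW
YWWWRWWW
WWYYYWWW
WWWWWWWW
WWWWWWWW
WWWKWWWW
WWWWWWWW
After op 2 paint(5,6,B):
WWWWWWWW
YWWWRWWW
WWYYYWWW
WWWWWWWW
WWWWWWWW
WWWKWWBW
WWWWWWWW
After op 3 paint(5,0,Y):
WWWWWWWW
YWWWRWWW
WWYYYWWW
WWWWWWWW
WWWWWWWW
YWWKWWBW
WWWWWWWW
After op 4 fill(0,1,K) [48 cells changed]:
KKKKKKKK
YKKKRKKK
KKYYYKKK
KKKKKKKK
KKKKKKKK
YKKKKKBK
KKKKKKKK

Answer: KKKKKKKK
YKKKRKKK
KKYYYKKK
KKKKKKKK
KKKKKKKK
YKKKKKBK
KKKKKKKK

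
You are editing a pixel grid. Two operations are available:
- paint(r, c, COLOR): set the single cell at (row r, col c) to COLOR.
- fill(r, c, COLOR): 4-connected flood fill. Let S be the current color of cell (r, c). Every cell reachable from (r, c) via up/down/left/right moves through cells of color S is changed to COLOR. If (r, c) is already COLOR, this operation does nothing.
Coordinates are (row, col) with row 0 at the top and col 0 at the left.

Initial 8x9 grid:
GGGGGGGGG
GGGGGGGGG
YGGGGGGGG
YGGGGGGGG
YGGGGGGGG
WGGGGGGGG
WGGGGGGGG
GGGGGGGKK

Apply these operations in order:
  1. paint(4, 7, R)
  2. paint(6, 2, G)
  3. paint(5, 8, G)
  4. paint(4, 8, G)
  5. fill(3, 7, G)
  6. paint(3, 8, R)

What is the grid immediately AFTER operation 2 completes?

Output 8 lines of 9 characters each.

After op 1 paint(4,7,R):
GGGGGGGGG
GGGGGGGGG
YGGGGGGGG
YGGGGGGGG
YGGGGGGRG
WGGGGGGGG
WGGGGGGGG
GGGGGGGKK
After op 2 paint(6,2,G):
GGGGGGGGG
GGGGGGGGG
YGGGGGGGG
YGGGGGGGG
YGGGGGGRG
WGGGGGGGG
WGGGGGGGG
GGGGGGGKK

Answer: GGGGGGGGG
GGGGGGGGG
YGGGGGGGG
YGGGGGGGG
YGGGGGGRG
WGGGGGGGG
WGGGGGGGG
GGGGGGGKK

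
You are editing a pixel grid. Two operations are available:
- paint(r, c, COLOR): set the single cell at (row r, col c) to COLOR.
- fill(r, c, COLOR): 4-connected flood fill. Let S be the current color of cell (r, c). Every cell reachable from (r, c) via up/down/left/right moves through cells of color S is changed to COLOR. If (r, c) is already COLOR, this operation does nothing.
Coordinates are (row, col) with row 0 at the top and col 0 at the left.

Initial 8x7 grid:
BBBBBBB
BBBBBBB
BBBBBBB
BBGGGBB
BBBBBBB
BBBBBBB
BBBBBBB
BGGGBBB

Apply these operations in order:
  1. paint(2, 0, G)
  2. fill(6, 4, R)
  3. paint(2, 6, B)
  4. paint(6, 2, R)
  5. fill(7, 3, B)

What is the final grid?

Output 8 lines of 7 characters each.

Answer: RRRRRRR
RRRRRRR
GRRRRRB
RRGGGRR
RRRRRRR
RRRRRRR
RRRRRRR
RBBBRRR

Derivation:
After op 1 paint(2,0,G):
BBBBBBB
BBBBBBB
GBBBBBB
BBGGGBB
BBBBBBB
BBBBBBB
BBBBBBB
BGGGBBB
After op 2 fill(6,4,R) [49 cells changed]:
RRRRRRR
RRRRRRR
GRRRRRR
RRGGGRR
RRRRRRR
RRRRRRR
RRRRRRR
RGGGRRR
After op 3 paint(2,6,B):
RRRRRRR
RRRRRRR
GRRRRRB
RRGGGRR
RRRRRRR
RRRRRRR
RRRRRRR
RGGGRRR
After op 4 paint(6,2,R):
RRRRRRR
RRRRRRR
GRRRRRB
RRGGGRR
RRRRRRR
RRRRRRR
RRRRRRR
RGGGRRR
After op 5 fill(7,3,B) [3 cells changed]:
RRRRRRR
RRRRRRR
GRRRRRB
RRGGGRR
RRRRRRR
RRRRRRR
RRRRRRR
RBBBRRR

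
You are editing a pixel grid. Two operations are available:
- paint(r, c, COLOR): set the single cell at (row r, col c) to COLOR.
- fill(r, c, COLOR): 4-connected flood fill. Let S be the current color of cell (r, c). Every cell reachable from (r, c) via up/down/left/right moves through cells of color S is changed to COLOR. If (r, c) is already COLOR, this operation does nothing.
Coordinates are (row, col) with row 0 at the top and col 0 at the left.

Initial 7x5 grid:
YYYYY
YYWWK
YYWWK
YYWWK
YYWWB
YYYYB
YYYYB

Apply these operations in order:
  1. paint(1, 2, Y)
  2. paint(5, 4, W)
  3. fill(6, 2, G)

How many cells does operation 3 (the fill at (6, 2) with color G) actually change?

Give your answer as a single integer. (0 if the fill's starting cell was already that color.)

After op 1 paint(1,2,Y):
YYYYY
YYYWK
YYWWK
YYWWK
YYWWB
YYYYB
YYYYB
After op 2 paint(5,4,W):
YYYYY
YYYWK
YYWWK
YYWWK
YYWWB
YYYYW
YYYYB
After op 3 fill(6,2,G) [22 cells changed]:
GGGGG
GGGWK
GGWWK
GGWWK
GGWWB
GGGGW
GGGGB

Answer: 22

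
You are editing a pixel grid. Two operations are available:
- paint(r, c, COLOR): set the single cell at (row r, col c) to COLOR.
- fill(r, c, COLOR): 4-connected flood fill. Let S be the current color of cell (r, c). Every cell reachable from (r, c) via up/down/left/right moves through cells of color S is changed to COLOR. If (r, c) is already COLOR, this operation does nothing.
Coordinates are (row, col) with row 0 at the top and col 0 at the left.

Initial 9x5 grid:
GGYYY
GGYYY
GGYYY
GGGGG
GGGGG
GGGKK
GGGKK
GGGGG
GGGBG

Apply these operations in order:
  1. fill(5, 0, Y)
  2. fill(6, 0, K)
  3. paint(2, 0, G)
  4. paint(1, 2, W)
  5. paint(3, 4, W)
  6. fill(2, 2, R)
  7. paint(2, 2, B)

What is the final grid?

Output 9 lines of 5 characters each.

After op 1 fill(5,0,Y) [31 cells changed]:
YYYYY
YYYYY
YYYYY
YYYYY
YYYYY
YYYKK
YYYKK
YYYYY
YYYBY
After op 2 fill(6,0,K) [40 cells changed]:
KKKKK
KKKKK
KKKKK
KKKKK
KKKKK
KKKKK
KKKKK
KKKKK
KKKBK
After op 3 paint(2,0,G):
KKKKK
KKKKK
GKKKK
KKKKK
KKKKK
KKKKK
KKKKK
KKKKK
KKKBK
After op 4 paint(1,2,W):
KKKKK
KKWKK
GKKKK
KKKKK
KKKKK
KKKKK
KKKKK
KKKKK
KKKBK
After op 5 paint(3,4,W):
KKKKK
KKWKK
GKKKK
KKKKW
KKKKK
KKKKK
KKKKK
KKKKK
KKKBK
After op 6 fill(2,2,R) [41 cells changed]:
RRRRR
RRWRR
GRRRR
RRRRW
RRRRR
RRRRR
RRRRR
RRRRR
RRRBR
After op 7 paint(2,2,B):
RRRRR
RRWRR
GRBRR
RRRRW
RRRRR
RRRRR
RRRRR
RRRRR
RRRBR

Answer: RRRRR
RRWRR
GRBRR
RRRRW
RRRRR
RRRRR
RRRRR
RRRRR
RRRBR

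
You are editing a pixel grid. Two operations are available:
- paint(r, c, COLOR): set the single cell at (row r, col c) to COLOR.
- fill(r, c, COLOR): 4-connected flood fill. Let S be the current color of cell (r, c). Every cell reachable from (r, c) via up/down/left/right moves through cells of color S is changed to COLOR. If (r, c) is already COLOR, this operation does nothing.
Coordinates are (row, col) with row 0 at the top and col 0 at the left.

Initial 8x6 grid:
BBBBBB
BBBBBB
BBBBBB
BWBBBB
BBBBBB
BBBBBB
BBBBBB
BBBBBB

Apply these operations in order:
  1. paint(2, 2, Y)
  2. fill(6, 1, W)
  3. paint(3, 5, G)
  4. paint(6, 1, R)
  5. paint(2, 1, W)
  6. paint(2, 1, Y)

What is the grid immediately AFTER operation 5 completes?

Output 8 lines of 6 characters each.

Answer: WWWWWW
WWWWWW
WWYWWW
WWWWWG
WWWWWW
WWWWWW
WRWWWW
WWWWWW

Derivation:
After op 1 paint(2,2,Y):
BBBBBB
BBBBBB
BBYBBB
BWBBBB
BBBBBB
BBBBBB
BBBBBB
BBBBBB
After op 2 fill(6,1,W) [46 cells changed]:
WWWWWW
WWWWWW
WWYWWW
WWWWWW
WWWWWW
WWWWWW
WWWWWW
WWWWWW
After op 3 paint(3,5,G):
WWWWWW
WWWWWW
WWYWWW
WWWWWG
WWWWWW
WWWWWW
WWWWWW
WWWWWW
After op 4 paint(6,1,R):
WWWWWW
WWWWWW
WWYWWW
WWWWWG
WWWWWW
WWWWWW
WRWWWW
WWWWWW
After op 5 paint(2,1,W):
WWWWWW
WWWWWW
WWYWWW
WWWWWG
WWWWWW
WWWWWW
WRWWWW
WWWWWW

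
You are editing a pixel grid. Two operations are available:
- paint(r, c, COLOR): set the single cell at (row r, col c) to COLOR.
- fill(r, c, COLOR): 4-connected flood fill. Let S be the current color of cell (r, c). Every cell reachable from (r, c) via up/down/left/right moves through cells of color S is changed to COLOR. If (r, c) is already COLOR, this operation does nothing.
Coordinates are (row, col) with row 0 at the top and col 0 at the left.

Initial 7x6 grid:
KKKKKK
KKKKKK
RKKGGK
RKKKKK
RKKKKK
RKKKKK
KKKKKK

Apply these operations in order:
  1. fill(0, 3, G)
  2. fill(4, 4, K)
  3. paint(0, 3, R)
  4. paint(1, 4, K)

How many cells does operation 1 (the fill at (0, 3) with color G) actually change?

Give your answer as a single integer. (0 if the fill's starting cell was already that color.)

After op 1 fill(0,3,G) [36 cells changed]:
GGGGGG
GGGGGG
RGGGGG
RGGGGG
RGGGGG
RGGGGG
GGGGGG

Answer: 36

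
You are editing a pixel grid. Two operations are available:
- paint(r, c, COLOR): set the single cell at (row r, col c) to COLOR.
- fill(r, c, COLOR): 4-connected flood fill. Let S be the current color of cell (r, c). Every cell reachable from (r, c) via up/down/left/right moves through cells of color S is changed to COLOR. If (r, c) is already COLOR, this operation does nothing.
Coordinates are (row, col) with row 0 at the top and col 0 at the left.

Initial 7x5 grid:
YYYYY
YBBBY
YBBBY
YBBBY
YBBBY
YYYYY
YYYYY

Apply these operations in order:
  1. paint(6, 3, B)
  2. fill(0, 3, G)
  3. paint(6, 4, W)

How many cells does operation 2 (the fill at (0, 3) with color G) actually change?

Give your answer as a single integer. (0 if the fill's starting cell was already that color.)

After op 1 paint(6,3,B):
YYYYY
YBBBY
YBBBY
YBBBY
YBBBY
YYYYY
YYYBY
After op 2 fill(0,3,G) [22 cells changed]:
GGGGG
GBBBG
GBBBG
GBBBG
GBBBG
GGGGG
GGGBG

Answer: 22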